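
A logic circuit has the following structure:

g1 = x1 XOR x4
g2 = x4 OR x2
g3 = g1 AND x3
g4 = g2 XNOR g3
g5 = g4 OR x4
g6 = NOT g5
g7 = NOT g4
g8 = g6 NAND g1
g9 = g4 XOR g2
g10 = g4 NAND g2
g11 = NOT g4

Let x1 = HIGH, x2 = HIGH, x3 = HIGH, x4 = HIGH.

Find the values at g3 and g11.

g1 = x1 XOR x4 = HIGH XOR HIGH = LOW
g2 = x4 OR x2 = HIGH OR HIGH = HIGH
g3 = g1 AND x3 = LOW AND HIGH = LOW
g4 = g2 XNOR g3 = HIGH XNOR LOW = LOW
g11 = NOT g4 = NOT LOW = HIGH

g3 = LOW; g11 = HIGH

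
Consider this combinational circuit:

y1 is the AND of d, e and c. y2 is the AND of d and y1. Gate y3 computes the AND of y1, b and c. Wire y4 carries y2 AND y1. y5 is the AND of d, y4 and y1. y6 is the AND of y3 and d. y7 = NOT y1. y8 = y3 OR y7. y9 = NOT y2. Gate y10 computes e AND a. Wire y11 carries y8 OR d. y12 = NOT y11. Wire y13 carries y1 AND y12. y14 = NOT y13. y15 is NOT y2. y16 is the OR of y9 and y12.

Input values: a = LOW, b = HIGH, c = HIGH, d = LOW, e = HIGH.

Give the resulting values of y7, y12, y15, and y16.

y1 = d AND e AND c = LOW AND HIGH AND HIGH = LOW
y2 = d AND y1 = LOW AND LOW = LOW
y3 = y1 AND b AND c = LOW AND HIGH AND HIGH = LOW
y7 = NOT y1 = NOT LOW = HIGH
y8 = y3 OR y7 = LOW OR HIGH = HIGH
y9 = NOT y2 = NOT LOW = HIGH
y11 = y8 OR d = HIGH OR LOW = HIGH
y12 = NOT y11 = NOT HIGH = LOW
y15 = NOT y2 = NOT LOW = HIGH
y16 = y9 OR y12 = HIGH OR LOW = HIGH

y7 = HIGH  y12 = LOW  y15 = HIGH  y16 = HIGH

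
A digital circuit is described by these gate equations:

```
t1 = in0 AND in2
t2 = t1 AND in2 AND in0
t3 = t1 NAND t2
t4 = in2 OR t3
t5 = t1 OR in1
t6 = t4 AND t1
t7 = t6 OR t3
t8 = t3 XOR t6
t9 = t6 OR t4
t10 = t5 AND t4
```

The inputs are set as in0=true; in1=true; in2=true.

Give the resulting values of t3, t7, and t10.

t3 = false, t7 = true, t10 = true

t1 = in0 AND in2 = true AND true = true
t2 = t1 AND in2 AND in0 = true AND true AND true = true
t3 = t1 NAND t2 = true NAND true = false
t4 = in2 OR t3 = true OR false = true
t5 = t1 OR in1 = true OR true = true
t6 = t4 AND t1 = true AND true = true
t7 = t6 OR t3 = true OR false = true
t10 = t5 AND t4 = true AND true = true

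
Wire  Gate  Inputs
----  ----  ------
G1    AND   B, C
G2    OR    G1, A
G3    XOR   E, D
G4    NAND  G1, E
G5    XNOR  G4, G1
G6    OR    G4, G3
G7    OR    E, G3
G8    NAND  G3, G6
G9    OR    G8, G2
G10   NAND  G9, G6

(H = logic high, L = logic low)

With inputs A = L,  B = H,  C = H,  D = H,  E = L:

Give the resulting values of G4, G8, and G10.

G4 = H, G8 = L, G10 = L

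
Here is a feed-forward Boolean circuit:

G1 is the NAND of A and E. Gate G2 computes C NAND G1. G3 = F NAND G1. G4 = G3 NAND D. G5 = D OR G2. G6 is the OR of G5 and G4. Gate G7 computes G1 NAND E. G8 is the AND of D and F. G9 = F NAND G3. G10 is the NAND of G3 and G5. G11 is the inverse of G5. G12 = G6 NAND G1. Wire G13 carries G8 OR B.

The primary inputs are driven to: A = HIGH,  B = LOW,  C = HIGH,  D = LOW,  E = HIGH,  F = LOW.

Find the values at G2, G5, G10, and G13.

G1 = A NAND E = HIGH NAND HIGH = LOW
G2 = C NAND G1 = HIGH NAND LOW = HIGH
G3 = F NAND G1 = LOW NAND LOW = HIGH
G5 = D OR G2 = LOW OR HIGH = HIGH
G8 = D AND F = LOW AND LOW = LOW
G10 = G3 NAND G5 = HIGH NAND HIGH = LOW
G13 = G8 OR B = LOW OR LOW = LOW

G2 = HIGH  G5 = HIGH  G10 = LOW  G13 = LOW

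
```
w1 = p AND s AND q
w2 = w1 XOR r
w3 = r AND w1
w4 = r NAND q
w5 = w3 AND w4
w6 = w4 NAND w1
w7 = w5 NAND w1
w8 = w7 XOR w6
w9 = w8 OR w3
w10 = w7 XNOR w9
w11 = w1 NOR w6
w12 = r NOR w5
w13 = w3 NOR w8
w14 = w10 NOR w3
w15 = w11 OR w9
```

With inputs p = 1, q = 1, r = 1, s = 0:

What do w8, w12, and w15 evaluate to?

w8 = 0  w12 = 0  w15 = 0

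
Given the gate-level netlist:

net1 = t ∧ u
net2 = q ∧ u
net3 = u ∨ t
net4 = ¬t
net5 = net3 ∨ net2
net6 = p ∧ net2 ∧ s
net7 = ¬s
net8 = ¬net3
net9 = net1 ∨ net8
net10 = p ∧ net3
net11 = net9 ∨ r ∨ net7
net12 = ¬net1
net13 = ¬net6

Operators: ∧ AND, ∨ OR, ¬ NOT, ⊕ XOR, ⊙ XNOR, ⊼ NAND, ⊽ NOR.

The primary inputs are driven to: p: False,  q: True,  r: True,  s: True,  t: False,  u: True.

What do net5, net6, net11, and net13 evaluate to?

net1 = t AND u = False AND True = False
net2 = q AND u = True AND True = True
net3 = u OR t = True OR False = True
net5 = net3 OR net2 = True OR True = True
net6 = p AND net2 AND s = False AND True AND True = False
net7 = NOT s = NOT True = False
net8 = NOT net3 = NOT True = False
net9 = net1 OR net8 = False OR False = False
net11 = net9 OR r OR net7 = False OR True OR False = True
net13 = NOT net6 = NOT False = True

net5 = True, net6 = False, net11 = True, net13 = True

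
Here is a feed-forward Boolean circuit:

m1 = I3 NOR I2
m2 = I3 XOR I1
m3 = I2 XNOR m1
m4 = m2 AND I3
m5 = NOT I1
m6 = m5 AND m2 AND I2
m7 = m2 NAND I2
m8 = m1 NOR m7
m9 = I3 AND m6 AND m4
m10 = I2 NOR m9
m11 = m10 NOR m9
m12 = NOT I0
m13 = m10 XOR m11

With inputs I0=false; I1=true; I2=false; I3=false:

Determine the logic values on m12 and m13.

m12 = true; m13 = true

m2 = I3 XOR I1 = false XOR true = true
m4 = m2 AND I3 = true AND false = false
m5 = NOT I1 = NOT true = false
m6 = m5 AND m2 AND I2 = false AND true AND false = false
m9 = I3 AND m6 AND m4 = false AND false AND false = false
m10 = I2 NOR m9 = false NOR false = true
m11 = m10 NOR m9 = true NOR false = false
m12 = NOT I0 = NOT false = true
m13 = m10 XOR m11 = true XOR false = true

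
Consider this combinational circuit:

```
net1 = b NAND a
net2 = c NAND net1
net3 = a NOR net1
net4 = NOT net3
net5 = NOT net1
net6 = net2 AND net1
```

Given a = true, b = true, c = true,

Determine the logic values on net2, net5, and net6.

net1 = b NAND a = true NAND true = false
net2 = c NAND net1 = true NAND false = true
net5 = NOT net1 = NOT false = true
net6 = net2 AND net1 = true AND false = false

net2 = true, net5 = true, net6 = false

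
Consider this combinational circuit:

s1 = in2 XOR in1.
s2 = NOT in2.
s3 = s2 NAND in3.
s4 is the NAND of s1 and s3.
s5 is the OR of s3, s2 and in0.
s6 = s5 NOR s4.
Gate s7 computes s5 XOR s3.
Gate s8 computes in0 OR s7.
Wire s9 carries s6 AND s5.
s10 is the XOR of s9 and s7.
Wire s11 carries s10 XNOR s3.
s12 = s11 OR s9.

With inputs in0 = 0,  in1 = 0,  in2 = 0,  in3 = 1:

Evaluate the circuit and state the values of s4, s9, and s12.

s4 = 1  s9 = 0  s12 = 0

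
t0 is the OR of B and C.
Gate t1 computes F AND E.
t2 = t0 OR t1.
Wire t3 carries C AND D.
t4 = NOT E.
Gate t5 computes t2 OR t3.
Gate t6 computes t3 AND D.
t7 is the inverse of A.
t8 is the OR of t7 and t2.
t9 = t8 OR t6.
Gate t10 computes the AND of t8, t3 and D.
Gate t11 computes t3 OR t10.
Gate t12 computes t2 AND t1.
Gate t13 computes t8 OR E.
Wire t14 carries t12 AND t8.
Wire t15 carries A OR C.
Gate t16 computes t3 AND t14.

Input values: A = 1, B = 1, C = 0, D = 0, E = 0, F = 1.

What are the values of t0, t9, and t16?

t0 = 1; t9 = 1; t16 = 0

t0 = B OR C = 1 OR 0 = 1
t1 = F AND E = 1 AND 0 = 0
t2 = t0 OR t1 = 1 OR 0 = 1
t3 = C AND D = 0 AND 0 = 0
t6 = t3 AND D = 0 AND 0 = 0
t7 = NOT A = NOT 1 = 0
t8 = t7 OR t2 = 0 OR 1 = 1
t9 = t8 OR t6 = 1 OR 0 = 1
t12 = t2 AND t1 = 1 AND 0 = 0
t14 = t12 AND t8 = 0 AND 1 = 0
t16 = t3 AND t14 = 0 AND 0 = 0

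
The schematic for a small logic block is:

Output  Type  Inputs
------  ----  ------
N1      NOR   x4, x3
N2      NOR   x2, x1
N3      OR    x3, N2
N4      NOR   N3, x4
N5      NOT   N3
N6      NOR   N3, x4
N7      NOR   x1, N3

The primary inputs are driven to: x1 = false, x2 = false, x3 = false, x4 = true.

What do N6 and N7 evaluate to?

N2 = x2 NOR x1 = false NOR false = true
N3 = x3 OR N2 = false OR true = true
N6 = N3 NOR x4 = true NOR true = false
N7 = x1 NOR N3 = false NOR true = false

N6 = false, N7 = false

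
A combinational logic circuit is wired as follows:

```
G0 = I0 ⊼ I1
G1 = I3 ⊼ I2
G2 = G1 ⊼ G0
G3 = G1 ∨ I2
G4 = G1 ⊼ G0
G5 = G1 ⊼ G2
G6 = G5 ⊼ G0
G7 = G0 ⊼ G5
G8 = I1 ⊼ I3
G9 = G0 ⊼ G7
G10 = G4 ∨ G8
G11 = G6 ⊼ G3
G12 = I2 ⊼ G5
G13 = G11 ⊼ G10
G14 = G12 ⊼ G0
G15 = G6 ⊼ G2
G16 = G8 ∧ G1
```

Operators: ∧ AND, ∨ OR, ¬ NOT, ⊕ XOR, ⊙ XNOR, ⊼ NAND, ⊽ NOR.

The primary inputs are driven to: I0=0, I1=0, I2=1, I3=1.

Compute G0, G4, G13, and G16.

G0 = 1; G4 = 1; G13 = 0; G16 = 0

G0 = I0 NAND I1 = 0 NAND 0 = 1
G1 = I3 NAND I2 = 1 NAND 1 = 0
G2 = G1 NAND G0 = 0 NAND 1 = 1
G3 = G1 OR I2 = 0 OR 1 = 1
G4 = G1 NAND G0 = 0 NAND 1 = 1
G5 = G1 NAND G2 = 0 NAND 1 = 1
G6 = G5 NAND G0 = 1 NAND 1 = 0
G8 = I1 NAND I3 = 0 NAND 1 = 1
G10 = G4 OR G8 = 1 OR 1 = 1
G11 = G6 NAND G3 = 0 NAND 1 = 1
G13 = G11 NAND G10 = 1 NAND 1 = 0
G16 = G8 AND G1 = 1 AND 0 = 0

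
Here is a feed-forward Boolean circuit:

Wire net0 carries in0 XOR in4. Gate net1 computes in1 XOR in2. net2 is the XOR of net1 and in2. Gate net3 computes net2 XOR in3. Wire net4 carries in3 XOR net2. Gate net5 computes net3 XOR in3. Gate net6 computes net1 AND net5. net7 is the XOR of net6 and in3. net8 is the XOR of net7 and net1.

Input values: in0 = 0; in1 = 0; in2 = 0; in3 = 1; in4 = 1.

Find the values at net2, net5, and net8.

net1 = in1 XOR in2 = 0 XOR 0 = 0
net2 = net1 XOR in2 = 0 XOR 0 = 0
net3 = net2 XOR in3 = 0 XOR 1 = 1
net5 = net3 XOR in3 = 1 XOR 1 = 0
net6 = net1 AND net5 = 0 AND 0 = 0
net7 = net6 XOR in3 = 0 XOR 1 = 1
net8 = net7 XOR net1 = 1 XOR 0 = 1

net2 = 0, net5 = 0, net8 = 1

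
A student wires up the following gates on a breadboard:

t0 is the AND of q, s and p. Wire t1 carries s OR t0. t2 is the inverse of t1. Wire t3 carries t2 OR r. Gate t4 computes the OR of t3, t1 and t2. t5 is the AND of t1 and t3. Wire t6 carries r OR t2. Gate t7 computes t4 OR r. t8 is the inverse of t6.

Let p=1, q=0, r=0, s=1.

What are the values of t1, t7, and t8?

t1 = 1  t7 = 1  t8 = 1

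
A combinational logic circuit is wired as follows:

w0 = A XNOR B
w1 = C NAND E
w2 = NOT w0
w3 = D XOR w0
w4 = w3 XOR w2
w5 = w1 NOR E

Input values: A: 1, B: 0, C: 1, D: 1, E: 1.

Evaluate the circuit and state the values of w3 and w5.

w0 = A XNOR B = 1 XNOR 0 = 0
w1 = C NAND E = 1 NAND 1 = 0
w3 = D XOR w0 = 1 XOR 0 = 1
w5 = w1 NOR E = 0 NOR 1 = 0

w3 = 1, w5 = 0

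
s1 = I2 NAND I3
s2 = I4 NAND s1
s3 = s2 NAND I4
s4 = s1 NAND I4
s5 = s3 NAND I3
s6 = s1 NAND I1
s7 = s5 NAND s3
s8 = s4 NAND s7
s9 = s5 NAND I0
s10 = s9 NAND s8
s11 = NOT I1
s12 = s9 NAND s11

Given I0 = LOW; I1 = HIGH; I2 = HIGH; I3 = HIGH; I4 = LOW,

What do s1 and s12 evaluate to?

s1 = LOW, s12 = HIGH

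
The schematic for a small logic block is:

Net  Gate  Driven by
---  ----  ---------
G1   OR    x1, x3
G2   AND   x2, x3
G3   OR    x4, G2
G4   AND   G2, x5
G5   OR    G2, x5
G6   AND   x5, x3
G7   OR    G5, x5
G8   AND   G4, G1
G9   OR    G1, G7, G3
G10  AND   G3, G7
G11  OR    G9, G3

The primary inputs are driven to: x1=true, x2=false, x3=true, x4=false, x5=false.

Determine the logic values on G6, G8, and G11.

G1 = x1 OR x3 = true OR true = true
G2 = x2 AND x3 = false AND true = false
G3 = x4 OR G2 = false OR false = false
G4 = G2 AND x5 = false AND false = false
G5 = G2 OR x5 = false OR false = false
G6 = x5 AND x3 = false AND true = false
G7 = G5 OR x5 = false OR false = false
G8 = G4 AND G1 = false AND true = false
G9 = G1 OR G7 OR G3 = true OR false OR false = true
G11 = G9 OR G3 = true OR false = true

G6 = false, G8 = false, G11 = true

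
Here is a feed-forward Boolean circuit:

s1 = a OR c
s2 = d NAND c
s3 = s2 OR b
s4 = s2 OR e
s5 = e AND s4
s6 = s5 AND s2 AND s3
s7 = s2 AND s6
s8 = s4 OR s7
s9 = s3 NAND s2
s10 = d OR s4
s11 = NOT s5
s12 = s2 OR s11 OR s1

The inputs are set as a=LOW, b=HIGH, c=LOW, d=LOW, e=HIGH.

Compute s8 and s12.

s8 = HIGH, s12 = HIGH

s1 = a OR c = LOW OR LOW = LOW
s2 = d NAND c = LOW NAND LOW = HIGH
s3 = s2 OR b = HIGH OR HIGH = HIGH
s4 = s2 OR e = HIGH OR HIGH = HIGH
s5 = e AND s4 = HIGH AND HIGH = HIGH
s6 = s5 AND s2 AND s3 = HIGH AND HIGH AND HIGH = HIGH
s7 = s2 AND s6 = HIGH AND HIGH = HIGH
s8 = s4 OR s7 = HIGH OR HIGH = HIGH
s11 = NOT s5 = NOT HIGH = LOW
s12 = s2 OR s11 OR s1 = HIGH OR LOW OR LOW = HIGH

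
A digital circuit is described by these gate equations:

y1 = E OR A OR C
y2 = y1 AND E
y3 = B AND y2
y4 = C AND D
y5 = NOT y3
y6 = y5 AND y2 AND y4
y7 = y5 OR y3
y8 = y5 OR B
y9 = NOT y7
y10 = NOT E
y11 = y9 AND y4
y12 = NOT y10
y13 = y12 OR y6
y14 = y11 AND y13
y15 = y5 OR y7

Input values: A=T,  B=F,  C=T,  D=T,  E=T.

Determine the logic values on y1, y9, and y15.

y1 = E OR A OR C = T OR T OR T = T
y2 = y1 AND E = T AND T = T
y3 = B AND y2 = F AND T = F
y5 = NOT y3 = NOT F = T
y7 = y5 OR y3 = T OR F = T
y9 = NOT y7 = NOT T = F
y15 = y5 OR y7 = T OR T = T

y1 = T, y9 = F, y15 = T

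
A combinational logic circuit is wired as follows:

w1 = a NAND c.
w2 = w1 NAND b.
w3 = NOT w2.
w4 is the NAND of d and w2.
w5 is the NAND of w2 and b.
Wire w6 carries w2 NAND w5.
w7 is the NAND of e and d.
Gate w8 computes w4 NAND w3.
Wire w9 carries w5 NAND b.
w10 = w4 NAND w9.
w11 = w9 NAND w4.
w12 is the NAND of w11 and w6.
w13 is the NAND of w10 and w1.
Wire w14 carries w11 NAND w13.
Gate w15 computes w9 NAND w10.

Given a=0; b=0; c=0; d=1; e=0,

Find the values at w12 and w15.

w12 = 1, w15 = 0

w1 = a NAND c = 0 NAND 0 = 1
w2 = w1 NAND b = 1 NAND 0 = 1
w4 = d NAND w2 = 1 NAND 1 = 0
w5 = w2 NAND b = 1 NAND 0 = 1
w6 = w2 NAND w5 = 1 NAND 1 = 0
w9 = w5 NAND b = 1 NAND 0 = 1
w10 = w4 NAND w9 = 0 NAND 1 = 1
w11 = w9 NAND w4 = 1 NAND 0 = 1
w12 = w11 NAND w6 = 1 NAND 0 = 1
w15 = w9 NAND w10 = 1 NAND 1 = 0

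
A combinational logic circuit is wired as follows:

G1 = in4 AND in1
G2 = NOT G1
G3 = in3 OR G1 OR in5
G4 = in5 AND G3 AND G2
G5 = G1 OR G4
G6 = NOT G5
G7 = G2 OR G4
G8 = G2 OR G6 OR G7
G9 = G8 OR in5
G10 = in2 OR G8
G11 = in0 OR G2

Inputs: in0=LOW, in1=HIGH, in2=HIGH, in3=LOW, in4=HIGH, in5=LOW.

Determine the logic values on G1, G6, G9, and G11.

G1 = HIGH, G6 = LOW, G9 = LOW, G11 = LOW

G1 = in4 AND in1 = HIGH AND HIGH = HIGH
G2 = NOT G1 = NOT HIGH = LOW
G3 = in3 OR G1 OR in5 = LOW OR HIGH OR LOW = HIGH
G4 = in5 AND G3 AND G2 = LOW AND HIGH AND LOW = LOW
G5 = G1 OR G4 = HIGH OR LOW = HIGH
G6 = NOT G5 = NOT HIGH = LOW
G7 = G2 OR G4 = LOW OR LOW = LOW
G8 = G2 OR G6 OR G7 = LOW OR LOW OR LOW = LOW
G9 = G8 OR in5 = LOW OR LOW = LOW
G11 = in0 OR G2 = LOW OR LOW = LOW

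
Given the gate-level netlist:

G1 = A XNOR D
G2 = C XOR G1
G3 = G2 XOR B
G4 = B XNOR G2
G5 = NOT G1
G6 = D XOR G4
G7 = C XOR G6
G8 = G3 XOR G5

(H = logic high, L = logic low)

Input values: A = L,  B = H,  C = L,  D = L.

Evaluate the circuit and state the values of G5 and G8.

G5 = L  G8 = L

G1 = A XNOR D = L XNOR L = H
G2 = C XOR G1 = L XOR H = H
G3 = G2 XOR B = H XOR H = L
G5 = NOT G1 = NOT H = L
G8 = G3 XOR G5 = L XOR L = L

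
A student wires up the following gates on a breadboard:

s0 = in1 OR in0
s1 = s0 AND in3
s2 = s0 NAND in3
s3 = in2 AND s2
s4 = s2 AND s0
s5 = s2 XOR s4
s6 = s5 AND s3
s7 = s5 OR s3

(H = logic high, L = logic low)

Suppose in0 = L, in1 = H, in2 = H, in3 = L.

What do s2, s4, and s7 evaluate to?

s0 = in1 OR in0 = H OR L = H
s2 = s0 NAND in3 = H NAND L = H
s3 = in2 AND s2 = H AND H = H
s4 = s2 AND s0 = H AND H = H
s5 = s2 XOR s4 = H XOR H = L
s7 = s5 OR s3 = L OR H = H

s2 = H, s4 = H, s7 = H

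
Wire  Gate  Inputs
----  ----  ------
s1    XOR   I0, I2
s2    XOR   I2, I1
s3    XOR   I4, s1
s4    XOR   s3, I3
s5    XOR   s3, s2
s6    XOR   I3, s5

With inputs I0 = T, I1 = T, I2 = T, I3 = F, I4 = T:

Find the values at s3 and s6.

s3 = T, s6 = T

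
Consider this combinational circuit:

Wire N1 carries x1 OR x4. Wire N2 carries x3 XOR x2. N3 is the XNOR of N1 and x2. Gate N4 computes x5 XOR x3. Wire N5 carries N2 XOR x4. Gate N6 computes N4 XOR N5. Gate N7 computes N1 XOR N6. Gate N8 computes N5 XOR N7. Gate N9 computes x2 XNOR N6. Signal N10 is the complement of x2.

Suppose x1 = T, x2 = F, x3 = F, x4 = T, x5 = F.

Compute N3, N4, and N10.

N3 = F, N4 = F, N10 = T

N1 = x1 OR x4 = T OR T = T
N3 = N1 XNOR x2 = T XNOR F = F
N4 = x5 XOR x3 = F XOR F = F
N10 = NOT x2 = NOT F = T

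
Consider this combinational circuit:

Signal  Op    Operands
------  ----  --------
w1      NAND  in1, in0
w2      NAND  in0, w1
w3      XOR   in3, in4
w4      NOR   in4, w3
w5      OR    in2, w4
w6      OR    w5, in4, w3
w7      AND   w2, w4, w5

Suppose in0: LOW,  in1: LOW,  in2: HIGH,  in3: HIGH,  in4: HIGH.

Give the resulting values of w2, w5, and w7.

w1 = in1 NAND in0 = LOW NAND LOW = HIGH
w2 = in0 NAND w1 = LOW NAND HIGH = HIGH
w3 = in3 XOR in4 = HIGH XOR HIGH = LOW
w4 = in4 NOR w3 = HIGH NOR LOW = LOW
w5 = in2 OR w4 = HIGH OR LOW = HIGH
w7 = w2 AND w4 AND w5 = HIGH AND LOW AND HIGH = LOW

w2 = HIGH  w5 = HIGH  w7 = LOW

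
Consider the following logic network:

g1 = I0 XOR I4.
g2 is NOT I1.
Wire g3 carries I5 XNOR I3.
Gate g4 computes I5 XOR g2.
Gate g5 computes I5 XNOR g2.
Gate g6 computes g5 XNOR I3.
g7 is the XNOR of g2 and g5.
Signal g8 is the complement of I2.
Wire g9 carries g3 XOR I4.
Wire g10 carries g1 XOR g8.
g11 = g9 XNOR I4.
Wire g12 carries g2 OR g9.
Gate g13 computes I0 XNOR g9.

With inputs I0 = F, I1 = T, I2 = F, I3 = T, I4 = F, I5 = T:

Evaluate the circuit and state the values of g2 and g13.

g2 = NOT I1 = NOT T = F
g3 = I5 XNOR I3 = T XNOR T = T
g9 = g3 XOR I4 = T XOR F = T
g13 = I0 XNOR g9 = F XNOR T = F

g2 = F, g13 = F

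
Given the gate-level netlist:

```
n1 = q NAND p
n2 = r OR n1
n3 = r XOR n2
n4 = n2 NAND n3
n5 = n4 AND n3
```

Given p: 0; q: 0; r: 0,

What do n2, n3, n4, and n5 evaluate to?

n2 = 1; n3 = 1; n4 = 0; n5 = 0

n1 = q NAND p = 0 NAND 0 = 1
n2 = r OR n1 = 0 OR 1 = 1
n3 = r XOR n2 = 0 XOR 1 = 1
n4 = n2 NAND n3 = 1 NAND 1 = 0
n5 = n4 AND n3 = 0 AND 1 = 0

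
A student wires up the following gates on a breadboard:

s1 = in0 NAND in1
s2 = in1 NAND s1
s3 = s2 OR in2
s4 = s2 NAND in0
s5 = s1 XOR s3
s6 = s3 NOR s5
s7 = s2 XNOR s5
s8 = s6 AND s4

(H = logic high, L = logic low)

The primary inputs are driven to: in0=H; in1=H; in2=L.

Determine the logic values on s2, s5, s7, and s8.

s2 = H, s5 = H, s7 = H, s8 = L

s1 = in0 NAND in1 = H NAND H = L
s2 = in1 NAND s1 = H NAND L = H
s3 = s2 OR in2 = H OR L = H
s4 = s2 NAND in0 = H NAND H = L
s5 = s1 XOR s3 = L XOR H = H
s6 = s3 NOR s5 = H NOR H = L
s7 = s2 XNOR s5 = H XNOR H = H
s8 = s6 AND s4 = L AND L = L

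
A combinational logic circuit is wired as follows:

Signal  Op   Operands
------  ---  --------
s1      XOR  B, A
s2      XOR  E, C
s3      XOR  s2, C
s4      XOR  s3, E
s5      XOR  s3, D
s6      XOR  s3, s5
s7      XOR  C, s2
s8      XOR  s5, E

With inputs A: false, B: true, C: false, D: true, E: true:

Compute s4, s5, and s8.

s4 = false, s5 = false, s8 = true

s2 = E XOR C = true XOR false = true
s3 = s2 XOR C = true XOR false = true
s4 = s3 XOR E = true XOR true = false
s5 = s3 XOR D = true XOR true = false
s8 = s5 XOR E = false XOR true = true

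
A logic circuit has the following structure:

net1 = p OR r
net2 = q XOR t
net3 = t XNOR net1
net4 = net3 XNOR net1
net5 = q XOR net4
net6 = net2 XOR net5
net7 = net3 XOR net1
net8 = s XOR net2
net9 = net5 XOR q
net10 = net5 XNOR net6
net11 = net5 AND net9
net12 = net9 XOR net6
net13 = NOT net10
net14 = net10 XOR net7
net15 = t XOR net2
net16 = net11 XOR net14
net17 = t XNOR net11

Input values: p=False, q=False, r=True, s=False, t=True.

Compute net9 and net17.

net9 = True; net17 = True

net1 = p OR r = False OR True = True
net3 = t XNOR net1 = True XNOR True = True
net4 = net3 XNOR net1 = True XNOR True = True
net5 = q XOR net4 = False XOR True = True
net9 = net5 XOR q = True XOR False = True
net11 = net5 AND net9 = True AND True = True
net17 = t XNOR net11 = True XNOR True = True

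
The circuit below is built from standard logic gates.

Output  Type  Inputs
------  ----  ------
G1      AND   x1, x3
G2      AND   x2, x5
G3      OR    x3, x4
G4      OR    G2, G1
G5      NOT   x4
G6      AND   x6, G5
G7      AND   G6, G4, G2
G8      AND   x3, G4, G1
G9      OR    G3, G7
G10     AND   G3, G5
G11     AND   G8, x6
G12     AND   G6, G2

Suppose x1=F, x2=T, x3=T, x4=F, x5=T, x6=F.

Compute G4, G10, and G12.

G1 = x1 AND x3 = F AND T = F
G2 = x2 AND x5 = T AND T = T
G3 = x3 OR x4 = T OR F = T
G4 = G2 OR G1 = T OR F = T
G5 = NOT x4 = NOT F = T
G6 = x6 AND G5 = F AND T = F
G10 = G3 AND G5 = T AND T = T
G12 = G6 AND G2 = F AND T = F

G4 = T; G10 = T; G12 = F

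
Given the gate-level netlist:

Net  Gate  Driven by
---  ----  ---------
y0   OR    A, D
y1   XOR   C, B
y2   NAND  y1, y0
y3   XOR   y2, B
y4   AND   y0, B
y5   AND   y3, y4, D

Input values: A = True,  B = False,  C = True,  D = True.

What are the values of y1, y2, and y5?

y1 = True  y2 = False  y5 = False

y0 = A OR D = True OR True = True
y1 = C XOR B = True XOR False = True
y2 = y1 NAND y0 = True NAND True = False
y3 = y2 XOR B = False XOR False = False
y4 = y0 AND B = True AND False = False
y5 = y3 AND y4 AND D = False AND False AND True = False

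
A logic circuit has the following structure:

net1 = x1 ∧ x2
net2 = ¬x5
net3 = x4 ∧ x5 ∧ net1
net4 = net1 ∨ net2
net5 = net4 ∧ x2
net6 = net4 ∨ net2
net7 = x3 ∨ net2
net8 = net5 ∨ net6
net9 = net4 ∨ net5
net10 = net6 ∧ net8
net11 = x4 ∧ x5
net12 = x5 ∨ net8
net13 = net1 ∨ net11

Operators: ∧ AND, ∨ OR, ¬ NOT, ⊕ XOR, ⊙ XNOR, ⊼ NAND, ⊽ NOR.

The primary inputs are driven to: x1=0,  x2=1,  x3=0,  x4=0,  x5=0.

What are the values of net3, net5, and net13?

net3 = 0, net5 = 1, net13 = 0

net1 = x1 AND x2 = 0 AND 1 = 0
net2 = NOT x5 = NOT 0 = 1
net3 = x4 AND x5 AND net1 = 0 AND 0 AND 0 = 0
net4 = net1 OR net2 = 0 OR 1 = 1
net5 = net4 AND x2 = 1 AND 1 = 1
net11 = x4 AND x5 = 0 AND 0 = 0
net13 = net1 OR net11 = 0 OR 0 = 0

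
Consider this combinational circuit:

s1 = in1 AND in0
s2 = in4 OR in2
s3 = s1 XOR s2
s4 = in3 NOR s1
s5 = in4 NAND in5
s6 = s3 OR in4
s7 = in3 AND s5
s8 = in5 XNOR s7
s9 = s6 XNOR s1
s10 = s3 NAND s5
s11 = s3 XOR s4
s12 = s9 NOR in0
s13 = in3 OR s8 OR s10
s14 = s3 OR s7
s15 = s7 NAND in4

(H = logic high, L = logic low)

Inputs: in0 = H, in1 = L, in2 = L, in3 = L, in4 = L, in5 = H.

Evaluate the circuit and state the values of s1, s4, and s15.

s1 = in1 AND in0 = L AND H = L
s4 = in3 NOR s1 = L NOR L = H
s5 = in4 NAND in5 = L NAND H = H
s7 = in3 AND s5 = L AND H = L
s15 = s7 NAND in4 = L NAND L = H

s1 = L  s4 = H  s15 = H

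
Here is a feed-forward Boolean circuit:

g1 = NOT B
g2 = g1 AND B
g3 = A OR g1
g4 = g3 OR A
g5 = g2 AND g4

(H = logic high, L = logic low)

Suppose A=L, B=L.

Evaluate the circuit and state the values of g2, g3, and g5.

g1 = NOT B = NOT L = H
g2 = g1 AND B = H AND L = L
g3 = A OR g1 = L OR H = H
g4 = g3 OR A = H OR L = H
g5 = g2 AND g4 = L AND H = L

g2 = L, g3 = H, g5 = L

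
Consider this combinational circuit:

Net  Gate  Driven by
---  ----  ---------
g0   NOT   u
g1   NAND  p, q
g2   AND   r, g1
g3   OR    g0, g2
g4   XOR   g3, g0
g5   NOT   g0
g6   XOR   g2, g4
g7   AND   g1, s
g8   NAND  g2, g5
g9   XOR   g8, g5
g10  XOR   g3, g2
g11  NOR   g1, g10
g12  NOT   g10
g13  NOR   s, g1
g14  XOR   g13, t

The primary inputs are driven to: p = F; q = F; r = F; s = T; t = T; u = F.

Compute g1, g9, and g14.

g0 = NOT u = NOT F = T
g1 = p NAND q = F NAND F = T
g2 = r AND g1 = F AND T = F
g5 = NOT g0 = NOT T = F
g8 = g2 NAND g5 = F NAND F = T
g9 = g8 XOR g5 = T XOR F = T
g13 = s NOR g1 = T NOR T = F
g14 = g13 XOR t = F XOR T = T

g1 = T; g9 = T; g14 = T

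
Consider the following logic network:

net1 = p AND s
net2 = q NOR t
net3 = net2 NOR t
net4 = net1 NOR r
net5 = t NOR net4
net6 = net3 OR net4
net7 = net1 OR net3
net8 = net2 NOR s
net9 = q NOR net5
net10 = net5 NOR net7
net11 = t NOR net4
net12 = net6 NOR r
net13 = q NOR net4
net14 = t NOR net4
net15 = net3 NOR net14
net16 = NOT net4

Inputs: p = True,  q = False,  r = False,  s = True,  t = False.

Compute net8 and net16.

net8 = False; net16 = True

net1 = p AND s = True AND True = True
net2 = q NOR t = False NOR False = True
net4 = net1 NOR r = True NOR False = False
net8 = net2 NOR s = True NOR True = False
net16 = NOT net4 = NOT False = True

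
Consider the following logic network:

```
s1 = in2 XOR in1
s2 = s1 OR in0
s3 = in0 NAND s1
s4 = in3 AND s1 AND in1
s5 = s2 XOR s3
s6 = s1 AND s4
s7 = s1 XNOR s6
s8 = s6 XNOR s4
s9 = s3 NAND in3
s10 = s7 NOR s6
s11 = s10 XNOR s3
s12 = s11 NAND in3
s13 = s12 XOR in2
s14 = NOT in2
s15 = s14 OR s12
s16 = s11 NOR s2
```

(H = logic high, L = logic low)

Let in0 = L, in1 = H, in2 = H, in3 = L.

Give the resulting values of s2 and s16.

s2 = L  s16 = H

s1 = in2 XOR in1 = H XOR H = L
s2 = s1 OR in0 = L OR L = L
s3 = in0 NAND s1 = L NAND L = H
s4 = in3 AND s1 AND in1 = L AND L AND H = L
s6 = s1 AND s4 = L AND L = L
s7 = s1 XNOR s6 = L XNOR L = H
s10 = s7 NOR s6 = H NOR L = L
s11 = s10 XNOR s3 = L XNOR H = L
s16 = s11 NOR s2 = L NOR L = H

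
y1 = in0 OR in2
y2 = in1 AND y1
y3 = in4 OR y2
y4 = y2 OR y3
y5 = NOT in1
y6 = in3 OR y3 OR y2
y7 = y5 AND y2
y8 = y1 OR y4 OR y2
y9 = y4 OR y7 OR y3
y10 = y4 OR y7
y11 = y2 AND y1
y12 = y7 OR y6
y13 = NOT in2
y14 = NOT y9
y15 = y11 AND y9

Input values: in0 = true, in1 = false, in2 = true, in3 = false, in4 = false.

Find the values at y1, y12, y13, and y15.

y1 = true  y12 = false  y13 = false  y15 = false

y1 = in0 OR in2 = true OR true = true
y2 = in1 AND y1 = false AND true = false
y3 = in4 OR y2 = false OR false = false
y4 = y2 OR y3 = false OR false = false
y5 = NOT in1 = NOT false = true
y6 = in3 OR y3 OR y2 = false OR false OR false = false
y7 = y5 AND y2 = true AND false = false
y9 = y4 OR y7 OR y3 = false OR false OR false = false
y11 = y2 AND y1 = false AND true = false
y12 = y7 OR y6 = false OR false = false
y13 = NOT in2 = NOT true = false
y15 = y11 AND y9 = false AND false = false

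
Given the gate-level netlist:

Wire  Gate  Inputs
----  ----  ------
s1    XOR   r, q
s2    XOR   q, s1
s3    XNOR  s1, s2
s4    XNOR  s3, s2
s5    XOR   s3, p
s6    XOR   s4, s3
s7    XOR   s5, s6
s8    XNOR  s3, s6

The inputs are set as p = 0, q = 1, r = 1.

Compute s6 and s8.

s1 = r XOR q = 1 XOR 1 = 0
s2 = q XOR s1 = 1 XOR 0 = 1
s3 = s1 XNOR s2 = 0 XNOR 1 = 0
s4 = s3 XNOR s2 = 0 XNOR 1 = 0
s6 = s4 XOR s3 = 0 XOR 0 = 0
s8 = s3 XNOR s6 = 0 XNOR 0 = 1

s6 = 0; s8 = 1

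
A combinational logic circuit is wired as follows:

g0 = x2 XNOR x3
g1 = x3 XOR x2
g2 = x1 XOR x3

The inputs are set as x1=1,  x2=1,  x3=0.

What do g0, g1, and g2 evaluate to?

g0 = 1 XNOR 0 = 0
g1 = 0 XOR 1 = 1
g2 = 1 XOR 0 = 1

g0 = 0, g1 = 1, g2 = 1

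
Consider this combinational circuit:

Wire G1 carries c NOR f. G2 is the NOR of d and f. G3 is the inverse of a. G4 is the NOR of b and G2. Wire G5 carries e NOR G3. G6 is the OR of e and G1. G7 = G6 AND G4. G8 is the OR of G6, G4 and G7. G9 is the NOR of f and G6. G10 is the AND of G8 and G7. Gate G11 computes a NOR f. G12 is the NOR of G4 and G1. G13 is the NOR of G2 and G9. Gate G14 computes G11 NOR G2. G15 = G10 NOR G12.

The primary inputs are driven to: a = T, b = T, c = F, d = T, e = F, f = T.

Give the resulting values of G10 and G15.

G10 = F, G15 = F

G1 = c NOR f = F NOR T = F
G2 = d NOR f = T NOR T = F
G4 = b NOR G2 = T NOR F = F
G6 = e OR G1 = F OR F = F
G7 = G6 AND G4 = F AND F = F
G8 = G6 OR G4 OR G7 = F OR F OR F = F
G10 = G8 AND G7 = F AND F = F
G12 = G4 NOR G1 = F NOR F = T
G15 = G10 NOR G12 = F NOR T = F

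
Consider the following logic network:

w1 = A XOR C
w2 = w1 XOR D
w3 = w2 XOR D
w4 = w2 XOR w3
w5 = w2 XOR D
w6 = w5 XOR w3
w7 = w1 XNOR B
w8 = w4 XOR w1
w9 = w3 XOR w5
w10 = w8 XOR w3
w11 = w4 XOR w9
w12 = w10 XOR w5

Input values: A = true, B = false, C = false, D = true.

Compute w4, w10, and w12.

w4 = true, w10 = true, w12 = false

w1 = A XOR C = true XOR false = true
w2 = w1 XOR D = true XOR true = false
w3 = w2 XOR D = false XOR true = true
w4 = w2 XOR w3 = false XOR true = true
w5 = w2 XOR D = false XOR true = true
w8 = w4 XOR w1 = true XOR true = false
w10 = w8 XOR w3 = false XOR true = true
w12 = w10 XOR w5 = true XOR true = false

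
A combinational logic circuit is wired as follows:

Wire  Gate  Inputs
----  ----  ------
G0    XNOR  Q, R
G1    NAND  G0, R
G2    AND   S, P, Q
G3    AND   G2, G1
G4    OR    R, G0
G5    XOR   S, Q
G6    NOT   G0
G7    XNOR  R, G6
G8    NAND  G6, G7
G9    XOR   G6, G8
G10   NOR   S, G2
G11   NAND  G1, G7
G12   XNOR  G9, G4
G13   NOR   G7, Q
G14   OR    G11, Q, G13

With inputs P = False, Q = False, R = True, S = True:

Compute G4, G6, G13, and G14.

G4 = True; G6 = True; G13 = False; G14 = False

G0 = Q XNOR R = False XNOR True = False
G1 = G0 NAND R = False NAND True = True
G4 = R OR G0 = True OR False = True
G6 = NOT G0 = NOT False = True
G7 = R XNOR G6 = True XNOR True = True
G11 = G1 NAND G7 = True NAND True = False
G13 = G7 NOR Q = True NOR False = False
G14 = G11 OR Q OR G13 = False OR False OR False = False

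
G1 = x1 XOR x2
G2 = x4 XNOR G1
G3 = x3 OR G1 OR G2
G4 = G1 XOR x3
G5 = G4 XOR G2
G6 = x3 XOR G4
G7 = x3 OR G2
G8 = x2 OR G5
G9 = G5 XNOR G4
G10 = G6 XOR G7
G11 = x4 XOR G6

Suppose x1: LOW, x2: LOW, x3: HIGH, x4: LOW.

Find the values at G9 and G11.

G1 = x1 XOR x2 = LOW XOR LOW = LOW
G2 = x4 XNOR G1 = LOW XNOR LOW = HIGH
G4 = G1 XOR x3 = LOW XOR HIGH = HIGH
G5 = G4 XOR G2 = HIGH XOR HIGH = LOW
G6 = x3 XOR G4 = HIGH XOR HIGH = LOW
G9 = G5 XNOR G4 = LOW XNOR HIGH = LOW
G11 = x4 XOR G6 = LOW XOR LOW = LOW

G9 = LOW  G11 = LOW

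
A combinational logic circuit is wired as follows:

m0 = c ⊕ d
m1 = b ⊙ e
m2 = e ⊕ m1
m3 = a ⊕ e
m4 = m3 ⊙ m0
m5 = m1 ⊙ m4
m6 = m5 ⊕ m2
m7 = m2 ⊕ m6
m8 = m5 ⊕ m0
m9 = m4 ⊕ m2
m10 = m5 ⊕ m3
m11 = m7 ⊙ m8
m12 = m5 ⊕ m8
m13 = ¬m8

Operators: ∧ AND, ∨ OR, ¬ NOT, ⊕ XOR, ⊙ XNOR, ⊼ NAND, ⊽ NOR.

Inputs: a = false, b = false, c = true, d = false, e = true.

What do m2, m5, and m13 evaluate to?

m2 = true, m5 = false, m13 = false

m0 = c XOR d = true XOR false = true
m1 = b XNOR e = false XNOR true = false
m2 = e XOR m1 = true XOR false = true
m3 = a XOR e = false XOR true = true
m4 = m3 XNOR m0 = true XNOR true = true
m5 = m1 XNOR m4 = false XNOR true = false
m8 = m5 XOR m0 = false XOR true = true
m13 = NOT m8 = NOT true = false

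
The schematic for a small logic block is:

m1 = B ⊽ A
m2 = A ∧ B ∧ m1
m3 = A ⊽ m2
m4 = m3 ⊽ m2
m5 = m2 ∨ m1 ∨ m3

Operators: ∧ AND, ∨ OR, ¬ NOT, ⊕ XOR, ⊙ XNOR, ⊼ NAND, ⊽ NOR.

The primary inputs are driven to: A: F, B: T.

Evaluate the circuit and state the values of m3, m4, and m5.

m1 = B NOR A = T NOR F = F
m2 = A AND B AND m1 = F AND T AND F = F
m3 = A NOR m2 = F NOR F = T
m4 = m3 NOR m2 = T NOR F = F
m5 = m2 OR m1 OR m3 = F OR F OR T = T

m3 = T; m4 = F; m5 = T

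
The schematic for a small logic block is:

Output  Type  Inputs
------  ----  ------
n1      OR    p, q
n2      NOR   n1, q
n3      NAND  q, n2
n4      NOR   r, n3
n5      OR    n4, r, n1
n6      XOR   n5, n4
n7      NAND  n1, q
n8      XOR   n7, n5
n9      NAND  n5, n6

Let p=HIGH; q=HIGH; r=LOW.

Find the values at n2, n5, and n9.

n1 = p OR q = HIGH OR HIGH = HIGH
n2 = n1 NOR q = HIGH NOR HIGH = LOW
n3 = q NAND n2 = HIGH NAND LOW = HIGH
n4 = r NOR n3 = LOW NOR HIGH = LOW
n5 = n4 OR r OR n1 = LOW OR LOW OR HIGH = HIGH
n6 = n5 XOR n4 = HIGH XOR LOW = HIGH
n9 = n5 NAND n6 = HIGH NAND HIGH = LOW

n2 = LOW; n5 = HIGH; n9 = LOW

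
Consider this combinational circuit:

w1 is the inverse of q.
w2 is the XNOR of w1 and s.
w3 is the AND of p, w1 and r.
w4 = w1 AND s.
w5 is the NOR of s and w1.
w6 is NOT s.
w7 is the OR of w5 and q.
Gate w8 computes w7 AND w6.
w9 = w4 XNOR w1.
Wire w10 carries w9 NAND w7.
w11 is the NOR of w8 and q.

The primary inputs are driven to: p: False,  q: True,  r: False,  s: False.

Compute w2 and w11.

w2 = True, w11 = False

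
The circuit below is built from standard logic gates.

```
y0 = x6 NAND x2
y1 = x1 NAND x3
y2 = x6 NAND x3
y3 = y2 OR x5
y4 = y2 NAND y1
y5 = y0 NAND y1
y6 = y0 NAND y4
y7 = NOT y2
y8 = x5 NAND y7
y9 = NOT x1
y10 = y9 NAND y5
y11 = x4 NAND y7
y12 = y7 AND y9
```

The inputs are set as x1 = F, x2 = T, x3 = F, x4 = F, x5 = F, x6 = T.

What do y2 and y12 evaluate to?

y2 = x6 NAND x3 = T NAND F = T
y7 = NOT y2 = NOT T = F
y9 = NOT x1 = NOT F = T
y12 = y7 AND y9 = F AND T = F

y2 = T, y12 = F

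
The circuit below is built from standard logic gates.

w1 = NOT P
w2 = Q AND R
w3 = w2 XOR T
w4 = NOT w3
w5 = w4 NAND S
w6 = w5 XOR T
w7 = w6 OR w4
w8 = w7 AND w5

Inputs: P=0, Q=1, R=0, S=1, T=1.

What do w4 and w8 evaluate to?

w4 = 0, w8 = 0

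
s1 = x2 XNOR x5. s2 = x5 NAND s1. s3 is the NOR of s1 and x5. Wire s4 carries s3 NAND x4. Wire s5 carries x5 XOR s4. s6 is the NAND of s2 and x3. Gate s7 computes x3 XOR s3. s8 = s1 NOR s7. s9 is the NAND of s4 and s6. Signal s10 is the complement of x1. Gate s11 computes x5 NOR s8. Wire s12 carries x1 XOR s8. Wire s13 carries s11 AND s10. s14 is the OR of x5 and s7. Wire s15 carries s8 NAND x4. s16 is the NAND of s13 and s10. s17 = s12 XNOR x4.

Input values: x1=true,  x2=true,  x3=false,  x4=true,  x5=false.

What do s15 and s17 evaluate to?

s15 = true, s17 = true

s1 = x2 XNOR x5 = true XNOR false = false
s3 = s1 NOR x5 = false NOR false = true
s7 = x3 XOR s3 = false XOR true = true
s8 = s1 NOR s7 = false NOR true = false
s12 = x1 XOR s8 = true XOR false = true
s15 = s8 NAND x4 = false NAND true = true
s17 = s12 XNOR x4 = true XNOR true = true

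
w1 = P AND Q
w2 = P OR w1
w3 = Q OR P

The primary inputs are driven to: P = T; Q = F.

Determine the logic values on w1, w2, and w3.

w1 = P AND Q = T AND F = F
w2 = P OR w1 = T OR F = T
w3 = Q OR P = F OR T = T

w1 = F  w2 = T  w3 = T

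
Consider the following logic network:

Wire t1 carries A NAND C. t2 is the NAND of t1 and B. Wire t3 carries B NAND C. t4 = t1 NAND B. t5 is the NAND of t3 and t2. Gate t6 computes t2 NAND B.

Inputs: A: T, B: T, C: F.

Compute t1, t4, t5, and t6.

t1 = T  t4 = F  t5 = T  t6 = T

t1 = A NAND C = T NAND F = T
t2 = t1 NAND B = T NAND T = F
t3 = B NAND C = T NAND F = T
t4 = t1 NAND B = T NAND T = F
t5 = t3 NAND t2 = T NAND F = T
t6 = t2 NAND B = F NAND T = T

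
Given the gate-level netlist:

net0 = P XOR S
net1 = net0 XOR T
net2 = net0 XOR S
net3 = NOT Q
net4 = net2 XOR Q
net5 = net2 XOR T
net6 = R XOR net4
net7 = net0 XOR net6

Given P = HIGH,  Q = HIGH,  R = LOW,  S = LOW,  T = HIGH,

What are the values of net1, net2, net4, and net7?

net1 = LOW  net2 = HIGH  net4 = LOW  net7 = HIGH

net0 = P XOR S = HIGH XOR LOW = HIGH
net1 = net0 XOR T = HIGH XOR HIGH = LOW
net2 = net0 XOR S = HIGH XOR LOW = HIGH
net4 = net2 XOR Q = HIGH XOR HIGH = LOW
net6 = R XOR net4 = LOW XOR LOW = LOW
net7 = net0 XOR net6 = HIGH XOR LOW = HIGH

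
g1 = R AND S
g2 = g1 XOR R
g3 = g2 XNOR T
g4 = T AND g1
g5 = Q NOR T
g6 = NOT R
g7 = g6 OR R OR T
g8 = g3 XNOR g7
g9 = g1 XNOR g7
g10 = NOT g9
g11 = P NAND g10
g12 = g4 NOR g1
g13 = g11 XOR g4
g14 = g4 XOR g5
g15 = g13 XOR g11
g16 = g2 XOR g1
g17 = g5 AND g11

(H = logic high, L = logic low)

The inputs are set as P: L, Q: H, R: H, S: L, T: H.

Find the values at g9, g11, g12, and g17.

g1 = R AND S = H AND L = L
g4 = T AND g1 = H AND L = L
g5 = Q NOR T = H NOR H = L
g6 = NOT R = NOT H = L
g7 = g6 OR R OR T = L OR H OR H = H
g9 = g1 XNOR g7 = L XNOR H = L
g10 = NOT g9 = NOT L = H
g11 = P NAND g10 = L NAND H = H
g12 = g4 NOR g1 = L NOR L = H
g17 = g5 AND g11 = L AND H = L

g9 = L, g11 = H, g12 = H, g17 = L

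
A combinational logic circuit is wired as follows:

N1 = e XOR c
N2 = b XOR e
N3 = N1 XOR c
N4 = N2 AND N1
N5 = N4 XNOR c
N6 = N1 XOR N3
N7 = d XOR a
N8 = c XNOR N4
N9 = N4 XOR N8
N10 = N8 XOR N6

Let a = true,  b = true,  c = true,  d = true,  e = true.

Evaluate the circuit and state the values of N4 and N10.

N4 = false, N10 = true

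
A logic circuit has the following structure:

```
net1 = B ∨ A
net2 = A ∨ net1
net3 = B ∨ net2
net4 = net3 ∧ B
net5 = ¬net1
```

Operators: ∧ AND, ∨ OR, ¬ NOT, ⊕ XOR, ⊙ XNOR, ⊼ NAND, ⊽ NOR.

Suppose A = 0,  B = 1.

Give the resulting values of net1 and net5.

net1 = 1, net5 = 0

net1 = B OR A = 1 OR 0 = 1
net5 = NOT net1 = NOT 1 = 0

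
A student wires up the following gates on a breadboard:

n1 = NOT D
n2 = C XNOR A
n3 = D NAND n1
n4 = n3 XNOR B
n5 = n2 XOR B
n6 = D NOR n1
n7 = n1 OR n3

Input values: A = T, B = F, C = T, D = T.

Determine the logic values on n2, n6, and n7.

n2 = T, n6 = F, n7 = T

n1 = NOT D = NOT T = F
n2 = C XNOR A = T XNOR T = T
n3 = D NAND n1 = T NAND F = T
n6 = D NOR n1 = T NOR F = F
n7 = n1 OR n3 = F OR T = T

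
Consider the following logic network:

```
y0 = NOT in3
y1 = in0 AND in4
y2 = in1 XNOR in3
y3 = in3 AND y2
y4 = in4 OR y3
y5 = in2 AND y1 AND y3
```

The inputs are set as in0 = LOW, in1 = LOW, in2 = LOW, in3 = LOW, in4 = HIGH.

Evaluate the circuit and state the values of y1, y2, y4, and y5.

y1 = in0 AND in4 = LOW AND HIGH = LOW
y2 = in1 XNOR in3 = LOW XNOR LOW = HIGH
y3 = in3 AND y2 = LOW AND HIGH = LOW
y4 = in4 OR y3 = HIGH OR LOW = HIGH
y5 = in2 AND y1 AND y3 = LOW AND LOW AND LOW = LOW

y1 = LOW, y2 = HIGH, y4 = HIGH, y5 = LOW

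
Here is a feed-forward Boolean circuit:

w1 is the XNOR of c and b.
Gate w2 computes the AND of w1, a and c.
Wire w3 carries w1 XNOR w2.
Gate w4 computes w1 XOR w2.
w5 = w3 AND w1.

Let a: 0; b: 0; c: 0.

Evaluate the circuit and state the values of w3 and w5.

w1 = c XNOR b = 0 XNOR 0 = 1
w2 = w1 AND a AND c = 1 AND 0 AND 0 = 0
w3 = w1 XNOR w2 = 1 XNOR 0 = 0
w5 = w3 AND w1 = 0 AND 1 = 0

w3 = 0  w5 = 0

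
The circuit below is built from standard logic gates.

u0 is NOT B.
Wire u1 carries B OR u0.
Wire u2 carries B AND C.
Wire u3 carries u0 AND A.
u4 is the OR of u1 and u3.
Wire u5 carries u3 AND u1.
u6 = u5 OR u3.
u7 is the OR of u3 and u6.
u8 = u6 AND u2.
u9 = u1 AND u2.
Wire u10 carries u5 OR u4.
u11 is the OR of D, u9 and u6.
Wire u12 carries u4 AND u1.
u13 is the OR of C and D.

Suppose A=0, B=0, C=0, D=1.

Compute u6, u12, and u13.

u0 = NOT B = NOT 0 = 1
u1 = B OR u0 = 0 OR 1 = 1
u3 = u0 AND A = 1 AND 0 = 0
u4 = u1 OR u3 = 1 OR 0 = 1
u5 = u3 AND u1 = 0 AND 1 = 0
u6 = u5 OR u3 = 0 OR 0 = 0
u12 = u4 AND u1 = 1 AND 1 = 1
u13 = C OR D = 0 OR 1 = 1

u6 = 0, u12 = 1, u13 = 1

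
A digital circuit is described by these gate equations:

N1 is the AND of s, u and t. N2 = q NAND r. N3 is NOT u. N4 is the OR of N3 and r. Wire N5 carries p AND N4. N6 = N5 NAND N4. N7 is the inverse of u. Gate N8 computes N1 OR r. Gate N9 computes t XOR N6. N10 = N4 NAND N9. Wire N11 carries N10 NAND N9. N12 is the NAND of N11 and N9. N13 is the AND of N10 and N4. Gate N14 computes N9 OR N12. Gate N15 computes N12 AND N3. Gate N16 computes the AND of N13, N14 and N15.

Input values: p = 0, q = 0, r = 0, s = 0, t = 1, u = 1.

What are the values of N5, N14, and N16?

N5 = 0, N14 = 1, N16 = 0

N3 = NOT u = NOT 1 = 0
N4 = N3 OR r = 0 OR 0 = 0
N5 = p AND N4 = 0 AND 0 = 0
N6 = N5 NAND N4 = 0 NAND 0 = 1
N9 = t XOR N6 = 1 XOR 1 = 0
N10 = N4 NAND N9 = 0 NAND 0 = 1
N11 = N10 NAND N9 = 1 NAND 0 = 1
N12 = N11 NAND N9 = 1 NAND 0 = 1
N13 = N10 AND N4 = 1 AND 0 = 0
N14 = N9 OR N12 = 0 OR 1 = 1
N15 = N12 AND N3 = 1 AND 0 = 0
N16 = N13 AND N14 AND N15 = 0 AND 1 AND 0 = 0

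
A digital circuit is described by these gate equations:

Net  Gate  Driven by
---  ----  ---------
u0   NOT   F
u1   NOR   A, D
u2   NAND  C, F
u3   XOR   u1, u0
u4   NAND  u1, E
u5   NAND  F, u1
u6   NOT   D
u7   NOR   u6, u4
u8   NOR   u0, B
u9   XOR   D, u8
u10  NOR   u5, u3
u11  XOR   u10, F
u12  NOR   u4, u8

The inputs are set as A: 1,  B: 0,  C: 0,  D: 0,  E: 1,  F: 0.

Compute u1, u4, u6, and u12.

u0 = NOT F = NOT 0 = 1
u1 = A NOR D = 1 NOR 0 = 0
u4 = u1 NAND E = 0 NAND 1 = 1
u6 = NOT D = NOT 0 = 1
u8 = u0 NOR B = 1 NOR 0 = 0
u12 = u4 NOR u8 = 1 NOR 0 = 0

u1 = 0, u4 = 1, u6 = 1, u12 = 0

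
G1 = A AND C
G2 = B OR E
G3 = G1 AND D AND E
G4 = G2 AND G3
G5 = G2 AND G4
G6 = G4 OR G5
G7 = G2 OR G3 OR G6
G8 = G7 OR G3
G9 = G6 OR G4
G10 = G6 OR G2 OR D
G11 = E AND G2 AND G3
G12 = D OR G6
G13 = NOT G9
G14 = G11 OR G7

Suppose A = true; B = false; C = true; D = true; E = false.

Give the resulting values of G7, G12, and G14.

G1 = A AND C = true AND true = true
G2 = B OR E = false OR false = false
G3 = G1 AND D AND E = true AND true AND false = false
G4 = G2 AND G3 = false AND false = false
G5 = G2 AND G4 = false AND false = false
G6 = G4 OR G5 = false OR false = false
G7 = G2 OR G3 OR G6 = false OR false OR false = false
G11 = E AND G2 AND G3 = false AND false AND false = false
G12 = D OR G6 = true OR false = true
G14 = G11 OR G7 = false OR false = false

G7 = false, G12 = true, G14 = false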